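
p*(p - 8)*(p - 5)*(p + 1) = p^4 - 12*p^3 + 27*p^2 + 40*p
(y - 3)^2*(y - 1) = y^3 - 7*y^2 + 15*y - 9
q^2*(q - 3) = q^3 - 3*q^2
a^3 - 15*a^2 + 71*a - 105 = (a - 7)*(a - 5)*(a - 3)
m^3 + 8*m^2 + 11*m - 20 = (m - 1)*(m + 4)*(m + 5)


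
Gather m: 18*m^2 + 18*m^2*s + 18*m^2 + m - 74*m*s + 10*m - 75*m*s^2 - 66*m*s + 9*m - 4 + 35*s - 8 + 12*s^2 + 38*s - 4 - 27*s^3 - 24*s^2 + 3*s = m^2*(18*s + 36) + m*(-75*s^2 - 140*s + 20) - 27*s^3 - 12*s^2 + 76*s - 16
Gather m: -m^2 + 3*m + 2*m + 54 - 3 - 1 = -m^2 + 5*m + 50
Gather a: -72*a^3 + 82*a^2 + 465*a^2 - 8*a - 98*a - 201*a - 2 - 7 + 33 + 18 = -72*a^3 + 547*a^2 - 307*a + 42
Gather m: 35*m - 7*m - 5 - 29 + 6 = 28*m - 28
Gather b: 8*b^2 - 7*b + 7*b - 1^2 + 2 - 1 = 8*b^2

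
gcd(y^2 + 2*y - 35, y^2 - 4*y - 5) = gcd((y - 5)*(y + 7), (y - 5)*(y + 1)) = y - 5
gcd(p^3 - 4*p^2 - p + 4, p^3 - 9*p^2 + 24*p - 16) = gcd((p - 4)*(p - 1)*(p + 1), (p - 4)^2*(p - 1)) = p^2 - 5*p + 4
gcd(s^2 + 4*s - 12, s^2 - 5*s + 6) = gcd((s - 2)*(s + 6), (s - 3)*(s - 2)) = s - 2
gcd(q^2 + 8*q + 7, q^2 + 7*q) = q + 7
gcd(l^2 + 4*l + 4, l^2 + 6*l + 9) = 1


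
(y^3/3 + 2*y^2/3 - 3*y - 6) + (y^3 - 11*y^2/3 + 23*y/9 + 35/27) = 4*y^3/3 - 3*y^2 - 4*y/9 - 127/27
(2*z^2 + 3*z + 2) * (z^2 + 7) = 2*z^4 + 3*z^3 + 16*z^2 + 21*z + 14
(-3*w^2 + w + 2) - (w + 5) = -3*w^2 - 3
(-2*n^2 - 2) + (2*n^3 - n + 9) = 2*n^3 - 2*n^2 - n + 7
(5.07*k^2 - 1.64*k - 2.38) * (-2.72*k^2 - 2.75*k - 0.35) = -13.7904*k^4 - 9.4817*k^3 + 9.2091*k^2 + 7.119*k + 0.833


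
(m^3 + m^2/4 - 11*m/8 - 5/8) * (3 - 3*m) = -3*m^4 + 9*m^3/4 + 39*m^2/8 - 9*m/4 - 15/8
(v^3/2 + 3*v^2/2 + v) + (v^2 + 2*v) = v^3/2 + 5*v^2/2 + 3*v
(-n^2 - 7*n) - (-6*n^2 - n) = 5*n^2 - 6*n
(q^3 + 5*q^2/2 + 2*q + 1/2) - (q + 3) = q^3 + 5*q^2/2 + q - 5/2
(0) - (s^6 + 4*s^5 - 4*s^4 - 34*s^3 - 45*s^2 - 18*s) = -s^6 - 4*s^5 + 4*s^4 + 34*s^3 + 45*s^2 + 18*s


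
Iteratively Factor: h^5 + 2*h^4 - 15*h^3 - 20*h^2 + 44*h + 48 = (h + 4)*(h^4 - 2*h^3 - 7*h^2 + 8*h + 12) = (h - 2)*(h + 4)*(h^3 - 7*h - 6) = (h - 3)*(h - 2)*(h + 4)*(h^2 + 3*h + 2) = (h - 3)*(h - 2)*(h + 2)*(h + 4)*(h + 1)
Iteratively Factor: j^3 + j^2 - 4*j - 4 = (j + 1)*(j^2 - 4) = (j - 2)*(j + 1)*(j + 2)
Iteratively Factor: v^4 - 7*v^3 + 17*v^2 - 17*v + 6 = (v - 1)*(v^3 - 6*v^2 + 11*v - 6) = (v - 2)*(v - 1)*(v^2 - 4*v + 3) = (v - 3)*(v - 2)*(v - 1)*(v - 1)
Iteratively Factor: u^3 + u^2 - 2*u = (u + 2)*(u^2 - u) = u*(u + 2)*(u - 1)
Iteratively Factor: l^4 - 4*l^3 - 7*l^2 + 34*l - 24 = (l + 3)*(l^3 - 7*l^2 + 14*l - 8) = (l - 1)*(l + 3)*(l^2 - 6*l + 8) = (l - 4)*(l - 1)*(l + 3)*(l - 2)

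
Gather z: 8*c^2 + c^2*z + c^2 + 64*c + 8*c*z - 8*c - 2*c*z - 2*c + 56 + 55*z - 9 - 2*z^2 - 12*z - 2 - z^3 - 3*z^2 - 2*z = 9*c^2 + 54*c - z^3 - 5*z^2 + z*(c^2 + 6*c + 41) + 45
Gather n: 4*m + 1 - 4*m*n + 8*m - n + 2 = 12*m + n*(-4*m - 1) + 3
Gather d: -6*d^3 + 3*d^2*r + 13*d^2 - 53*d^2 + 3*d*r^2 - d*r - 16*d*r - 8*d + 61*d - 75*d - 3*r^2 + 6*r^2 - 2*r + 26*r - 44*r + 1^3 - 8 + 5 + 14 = -6*d^3 + d^2*(3*r - 40) + d*(3*r^2 - 17*r - 22) + 3*r^2 - 20*r + 12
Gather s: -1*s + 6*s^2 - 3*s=6*s^2 - 4*s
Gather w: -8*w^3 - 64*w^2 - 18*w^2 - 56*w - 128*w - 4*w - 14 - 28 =-8*w^3 - 82*w^2 - 188*w - 42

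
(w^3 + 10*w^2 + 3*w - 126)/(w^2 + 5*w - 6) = (w^2 + 4*w - 21)/(w - 1)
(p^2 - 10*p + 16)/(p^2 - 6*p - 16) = (p - 2)/(p + 2)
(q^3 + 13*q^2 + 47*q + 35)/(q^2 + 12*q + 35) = q + 1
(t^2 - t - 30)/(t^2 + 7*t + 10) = (t - 6)/(t + 2)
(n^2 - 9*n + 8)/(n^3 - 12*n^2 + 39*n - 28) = (n - 8)/(n^2 - 11*n + 28)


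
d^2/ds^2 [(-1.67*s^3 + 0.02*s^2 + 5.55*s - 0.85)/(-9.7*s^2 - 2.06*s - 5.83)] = (5.6843418860808e-14*s^4 - 1218.306436*s^3 + 606.983316*s^2 + 2325.625278*s + 43.026644)/(912.673*s^6 + 581.4762*s^5 + 1769.12286*s^4 + 707.712176*s^3 + 1063.297554*s^2 + 210.051402*s + 198.155287)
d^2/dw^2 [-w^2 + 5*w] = -2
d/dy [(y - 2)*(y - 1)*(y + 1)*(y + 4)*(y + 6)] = 5*y^4 + 32*y^3 + 9*y^2 - 112*y - 4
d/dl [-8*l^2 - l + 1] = -16*l - 1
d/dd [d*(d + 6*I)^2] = 3*(d + 2*I)*(d + 6*I)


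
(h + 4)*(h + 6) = h^2 + 10*h + 24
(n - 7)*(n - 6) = n^2 - 13*n + 42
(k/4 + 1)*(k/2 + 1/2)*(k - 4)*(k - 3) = k^4/8 - k^3/4 - 19*k^2/8 + 4*k + 6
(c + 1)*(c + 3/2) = c^2 + 5*c/2 + 3/2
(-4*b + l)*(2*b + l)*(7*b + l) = -56*b^3 - 22*b^2*l + 5*b*l^2 + l^3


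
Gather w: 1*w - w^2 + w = -w^2 + 2*w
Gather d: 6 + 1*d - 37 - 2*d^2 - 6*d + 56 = -2*d^2 - 5*d + 25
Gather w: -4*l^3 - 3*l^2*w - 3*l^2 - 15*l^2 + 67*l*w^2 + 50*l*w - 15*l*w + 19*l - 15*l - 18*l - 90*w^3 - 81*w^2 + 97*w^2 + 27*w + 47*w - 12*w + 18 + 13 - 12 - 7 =-4*l^3 - 18*l^2 - 14*l - 90*w^3 + w^2*(67*l + 16) + w*(-3*l^2 + 35*l + 62) + 12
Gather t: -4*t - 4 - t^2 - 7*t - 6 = -t^2 - 11*t - 10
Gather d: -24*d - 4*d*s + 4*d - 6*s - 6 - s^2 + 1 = d*(-4*s - 20) - s^2 - 6*s - 5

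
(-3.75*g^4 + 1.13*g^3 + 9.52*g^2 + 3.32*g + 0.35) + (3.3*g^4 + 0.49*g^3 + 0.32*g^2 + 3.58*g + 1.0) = -0.45*g^4 + 1.62*g^3 + 9.84*g^2 + 6.9*g + 1.35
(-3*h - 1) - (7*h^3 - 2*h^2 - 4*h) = -7*h^3 + 2*h^2 + h - 1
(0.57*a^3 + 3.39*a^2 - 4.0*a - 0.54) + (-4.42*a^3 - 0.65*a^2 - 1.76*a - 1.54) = -3.85*a^3 + 2.74*a^2 - 5.76*a - 2.08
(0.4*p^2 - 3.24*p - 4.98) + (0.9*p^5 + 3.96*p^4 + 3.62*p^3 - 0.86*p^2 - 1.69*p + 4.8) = 0.9*p^5 + 3.96*p^4 + 3.62*p^3 - 0.46*p^2 - 4.93*p - 0.180000000000001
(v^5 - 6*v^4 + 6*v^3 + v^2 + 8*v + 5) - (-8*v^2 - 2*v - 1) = v^5 - 6*v^4 + 6*v^3 + 9*v^2 + 10*v + 6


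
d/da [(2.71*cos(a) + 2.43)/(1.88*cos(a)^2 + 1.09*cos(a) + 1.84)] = (5.0948*cos(a)^2 + 9.1368*cos(a) - 2.3377)*sin(a)/(3.5344*cos(a)^4 + 4.0984*cos(a)^3 + 8.1065*cos(a)^2 + 4.0112*cos(a) + 3.3856)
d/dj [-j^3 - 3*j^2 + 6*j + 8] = -3*j^2 - 6*j + 6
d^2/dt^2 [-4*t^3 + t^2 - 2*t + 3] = 2 - 24*t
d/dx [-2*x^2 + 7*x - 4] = 7 - 4*x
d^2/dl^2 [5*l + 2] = 0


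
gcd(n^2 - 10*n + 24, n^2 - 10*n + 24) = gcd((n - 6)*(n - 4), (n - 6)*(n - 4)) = n^2 - 10*n + 24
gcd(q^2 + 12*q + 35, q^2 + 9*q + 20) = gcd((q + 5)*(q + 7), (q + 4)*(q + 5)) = q + 5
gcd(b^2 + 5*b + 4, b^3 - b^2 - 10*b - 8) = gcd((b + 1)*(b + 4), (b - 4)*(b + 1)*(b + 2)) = b + 1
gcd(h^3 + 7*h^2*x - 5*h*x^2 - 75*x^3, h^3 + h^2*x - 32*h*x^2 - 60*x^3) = h + 5*x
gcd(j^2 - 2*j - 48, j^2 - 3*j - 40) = j - 8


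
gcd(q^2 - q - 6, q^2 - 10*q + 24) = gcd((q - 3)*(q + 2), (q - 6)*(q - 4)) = 1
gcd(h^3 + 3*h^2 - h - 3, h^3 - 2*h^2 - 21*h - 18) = h^2 + 4*h + 3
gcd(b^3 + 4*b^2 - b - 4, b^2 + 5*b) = 1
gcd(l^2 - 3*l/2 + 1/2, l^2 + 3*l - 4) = l - 1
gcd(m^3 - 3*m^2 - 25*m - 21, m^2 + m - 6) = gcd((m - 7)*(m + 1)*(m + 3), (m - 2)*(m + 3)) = m + 3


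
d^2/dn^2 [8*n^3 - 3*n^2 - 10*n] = 48*n - 6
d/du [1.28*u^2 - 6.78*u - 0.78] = 2.56*u - 6.78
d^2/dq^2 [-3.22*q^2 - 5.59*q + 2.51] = -6.44000000000000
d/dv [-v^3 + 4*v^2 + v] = -3*v^2 + 8*v + 1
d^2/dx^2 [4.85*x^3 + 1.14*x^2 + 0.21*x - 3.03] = 29.1*x + 2.28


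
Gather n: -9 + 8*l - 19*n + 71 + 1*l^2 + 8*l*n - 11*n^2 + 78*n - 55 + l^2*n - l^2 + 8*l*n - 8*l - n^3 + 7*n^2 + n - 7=-n^3 - 4*n^2 + n*(l^2 + 16*l + 60)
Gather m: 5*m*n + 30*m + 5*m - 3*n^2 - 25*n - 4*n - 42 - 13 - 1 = m*(5*n + 35) - 3*n^2 - 29*n - 56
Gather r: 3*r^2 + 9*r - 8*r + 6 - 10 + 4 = 3*r^2 + r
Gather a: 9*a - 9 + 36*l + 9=9*a + 36*l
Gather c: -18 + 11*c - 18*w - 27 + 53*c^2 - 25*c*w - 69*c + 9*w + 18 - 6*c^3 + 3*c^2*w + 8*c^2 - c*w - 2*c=-6*c^3 + c^2*(3*w + 61) + c*(-26*w - 60) - 9*w - 27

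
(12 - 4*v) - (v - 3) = 15 - 5*v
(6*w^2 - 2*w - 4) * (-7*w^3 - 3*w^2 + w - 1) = -42*w^5 - 4*w^4 + 40*w^3 + 4*w^2 - 2*w + 4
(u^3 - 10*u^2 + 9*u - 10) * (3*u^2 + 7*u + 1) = 3*u^5 - 23*u^4 - 42*u^3 + 23*u^2 - 61*u - 10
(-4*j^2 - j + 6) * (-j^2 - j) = 4*j^4 + 5*j^3 - 5*j^2 - 6*j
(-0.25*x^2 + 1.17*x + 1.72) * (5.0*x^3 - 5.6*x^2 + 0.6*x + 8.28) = -1.25*x^5 + 7.25*x^4 + 1.898*x^3 - 11.0*x^2 + 10.7196*x + 14.2416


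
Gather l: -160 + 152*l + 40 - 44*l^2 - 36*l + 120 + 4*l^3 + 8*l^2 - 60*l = 4*l^3 - 36*l^2 + 56*l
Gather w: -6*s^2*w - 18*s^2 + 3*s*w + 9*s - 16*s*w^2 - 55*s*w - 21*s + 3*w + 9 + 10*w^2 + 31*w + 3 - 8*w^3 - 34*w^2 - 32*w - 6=-18*s^2 - 12*s - 8*w^3 + w^2*(-16*s - 24) + w*(-6*s^2 - 52*s + 2) + 6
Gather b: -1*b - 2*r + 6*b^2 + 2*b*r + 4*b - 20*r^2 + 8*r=6*b^2 + b*(2*r + 3) - 20*r^2 + 6*r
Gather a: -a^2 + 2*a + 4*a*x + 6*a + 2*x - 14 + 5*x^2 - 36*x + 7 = -a^2 + a*(4*x + 8) + 5*x^2 - 34*x - 7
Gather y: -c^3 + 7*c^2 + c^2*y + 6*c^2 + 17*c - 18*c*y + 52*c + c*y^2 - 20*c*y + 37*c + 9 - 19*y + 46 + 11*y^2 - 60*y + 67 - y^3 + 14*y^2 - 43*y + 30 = -c^3 + 13*c^2 + 106*c - y^3 + y^2*(c + 25) + y*(c^2 - 38*c - 122) + 152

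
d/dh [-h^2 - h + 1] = -2*h - 1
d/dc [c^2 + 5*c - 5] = 2*c + 5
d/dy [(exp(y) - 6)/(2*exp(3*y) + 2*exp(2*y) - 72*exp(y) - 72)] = (-exp(y) - 7/2)*exp(y)/(exp(4*y) + 14*exp(3*y) + 61*exp(2*y) + 84*exp(y) + 36)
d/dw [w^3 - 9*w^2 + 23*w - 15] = 3*w^2 - 18*w + 23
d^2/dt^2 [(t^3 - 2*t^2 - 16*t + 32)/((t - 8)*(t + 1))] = 54*(t^3 + 8*t^2 - 32*t + 96)/(t^6 - 21*t^5 + 123*t^4 - 7*t^3 - 984*t^2 - 1344*t - 512)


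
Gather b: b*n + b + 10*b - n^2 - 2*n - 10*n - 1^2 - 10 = b*(n + 11) - n^2 - 12*n - 11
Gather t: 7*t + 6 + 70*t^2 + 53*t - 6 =70*t^2 + 60*t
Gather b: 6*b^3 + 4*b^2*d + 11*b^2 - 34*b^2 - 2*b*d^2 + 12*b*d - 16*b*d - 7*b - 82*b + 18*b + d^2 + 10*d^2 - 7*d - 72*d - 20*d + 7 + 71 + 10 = 6*b^3 + b^2*(4*d - 23) + b*(-2*d^2 - 4*d - 71) + 11*d^2 - 99*d + 88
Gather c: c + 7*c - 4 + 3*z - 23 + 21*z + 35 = 8*c + 24*z + 8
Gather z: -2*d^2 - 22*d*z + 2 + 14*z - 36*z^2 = -2*d^2 - 36*z^2 + z*(14 - 22*d) + 2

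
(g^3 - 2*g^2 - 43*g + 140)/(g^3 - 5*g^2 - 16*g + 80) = (g + 7)/(g + 4)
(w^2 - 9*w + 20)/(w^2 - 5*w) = (w - 4)/w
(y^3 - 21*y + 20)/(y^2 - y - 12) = (y^2 + 4*y - 5)/(y + 3)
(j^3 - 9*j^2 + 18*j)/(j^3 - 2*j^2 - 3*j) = (j - 6)/(j + 1)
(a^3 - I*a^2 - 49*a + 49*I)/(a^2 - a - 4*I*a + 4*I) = (a^3 - I*a^2 - 49*a + 49*I)/(a^2 - a - 4*I*a + 4*I)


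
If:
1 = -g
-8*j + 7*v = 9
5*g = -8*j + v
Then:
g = -1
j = 11/12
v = 7/3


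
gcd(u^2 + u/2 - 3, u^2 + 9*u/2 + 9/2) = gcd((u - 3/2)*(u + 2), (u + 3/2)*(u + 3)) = 1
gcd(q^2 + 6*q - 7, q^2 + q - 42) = q + 7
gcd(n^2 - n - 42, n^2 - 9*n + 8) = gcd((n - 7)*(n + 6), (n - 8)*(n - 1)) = 1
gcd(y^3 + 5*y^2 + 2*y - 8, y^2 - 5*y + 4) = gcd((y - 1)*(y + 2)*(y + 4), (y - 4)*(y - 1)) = y - 1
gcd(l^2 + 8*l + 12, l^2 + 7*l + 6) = l + 6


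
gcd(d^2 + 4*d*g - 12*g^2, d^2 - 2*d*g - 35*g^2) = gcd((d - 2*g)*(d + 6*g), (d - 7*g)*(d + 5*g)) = 1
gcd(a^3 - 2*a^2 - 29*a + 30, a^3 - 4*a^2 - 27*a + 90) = a^2 - a - 30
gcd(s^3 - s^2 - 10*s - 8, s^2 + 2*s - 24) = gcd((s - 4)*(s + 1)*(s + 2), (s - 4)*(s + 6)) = s - 4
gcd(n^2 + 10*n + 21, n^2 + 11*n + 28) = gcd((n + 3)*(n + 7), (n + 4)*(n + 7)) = n + 7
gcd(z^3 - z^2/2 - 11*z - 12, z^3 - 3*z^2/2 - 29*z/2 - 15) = z^2 + 7*z/2 + 3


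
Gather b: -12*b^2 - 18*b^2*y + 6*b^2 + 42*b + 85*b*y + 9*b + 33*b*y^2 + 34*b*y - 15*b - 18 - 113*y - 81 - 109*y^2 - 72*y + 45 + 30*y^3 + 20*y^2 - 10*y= b^2*(-18*y - 6) + b*(33*y^2 + 119*y + 36) + 30*y^3 - 89*y^2 - 195*y - 54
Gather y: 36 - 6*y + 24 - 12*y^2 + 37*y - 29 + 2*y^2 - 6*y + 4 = -10*y^2 + 25*y + 35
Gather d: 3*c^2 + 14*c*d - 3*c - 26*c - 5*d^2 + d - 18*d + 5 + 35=3*c^2 - 29*c - 5*d^2 + d*(14*c - 17) + 40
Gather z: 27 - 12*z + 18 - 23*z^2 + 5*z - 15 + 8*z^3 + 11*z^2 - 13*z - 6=8*z^3 - 12*z^2 - 20*z + 24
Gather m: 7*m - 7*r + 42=7*m - 7*r + 42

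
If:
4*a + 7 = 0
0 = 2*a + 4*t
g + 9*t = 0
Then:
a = -7/4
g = -63/8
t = 7/8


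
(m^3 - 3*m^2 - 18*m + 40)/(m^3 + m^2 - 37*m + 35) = (m^2 + 2*m - 8)/(m^2 + 6*m - 7)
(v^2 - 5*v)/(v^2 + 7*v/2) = 2*(v - 5)/(2*v + 7)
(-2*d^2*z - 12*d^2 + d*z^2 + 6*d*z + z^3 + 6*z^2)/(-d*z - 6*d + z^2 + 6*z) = 2*d + z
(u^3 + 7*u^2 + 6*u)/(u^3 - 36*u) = (u + 1)/(u - 6)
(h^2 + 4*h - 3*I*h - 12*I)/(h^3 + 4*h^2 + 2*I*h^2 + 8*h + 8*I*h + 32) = (h - 3*I)/(h^2 + 2*I*h + 8)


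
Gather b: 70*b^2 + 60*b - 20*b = 70*b^2 + 40*b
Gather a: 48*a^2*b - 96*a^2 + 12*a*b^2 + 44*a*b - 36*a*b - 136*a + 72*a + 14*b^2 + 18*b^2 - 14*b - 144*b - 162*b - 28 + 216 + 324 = a^2*(48*b - 96) + a*(12*b^2 + 8*b - 64) + 32*b^2 - 320*b + 512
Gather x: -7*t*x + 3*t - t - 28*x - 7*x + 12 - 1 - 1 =2*t + x*(-7*t - 35) + 10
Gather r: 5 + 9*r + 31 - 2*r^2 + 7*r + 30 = -2*r^2 + 16*r + 66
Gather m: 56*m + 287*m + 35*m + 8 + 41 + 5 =378*m + 54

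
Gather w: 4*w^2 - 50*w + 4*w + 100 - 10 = 4*w^2 - 46*w + 90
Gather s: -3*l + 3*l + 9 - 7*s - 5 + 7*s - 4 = 0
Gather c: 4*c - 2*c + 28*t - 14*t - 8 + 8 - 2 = 2*c + 14*t - 2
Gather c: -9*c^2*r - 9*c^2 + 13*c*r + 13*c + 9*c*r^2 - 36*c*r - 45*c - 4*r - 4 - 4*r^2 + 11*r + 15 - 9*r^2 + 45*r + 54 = c^2*(-9*r - 9) + c*(9*r^2 - 23*r - 32) - 13*r^2 + 52*r + 65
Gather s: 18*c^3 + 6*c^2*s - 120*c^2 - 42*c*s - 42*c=18*c^3 - 120*c^2 - 42*c + s*(6*c^2 - 42*c)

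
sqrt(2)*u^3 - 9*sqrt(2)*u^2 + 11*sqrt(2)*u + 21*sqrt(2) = (u - 7)*(u - 3)*(sqrt(2)*u + sqrt(2))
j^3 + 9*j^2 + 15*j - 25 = (j - 1)*(j + 5)^2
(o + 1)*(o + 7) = o^2 + 8*o + 7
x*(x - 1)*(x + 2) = x^3 + x^2 - 2*x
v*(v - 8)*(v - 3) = v^3 - 11*v^2 + 24*v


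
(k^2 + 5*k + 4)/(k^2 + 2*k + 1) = (k + 4)/(k + 1)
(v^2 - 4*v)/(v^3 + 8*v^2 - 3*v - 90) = v*(v - 4)/(v^3 + 8*v^2 - 3*v - 90)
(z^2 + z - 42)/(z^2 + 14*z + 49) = (z - 6)/(z + 7)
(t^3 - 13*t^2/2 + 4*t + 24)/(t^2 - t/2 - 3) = (t^2 - 8*t + 16)/(t - 2)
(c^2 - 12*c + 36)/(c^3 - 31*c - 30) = (c - 6)/(c^2 + 6*c + 5)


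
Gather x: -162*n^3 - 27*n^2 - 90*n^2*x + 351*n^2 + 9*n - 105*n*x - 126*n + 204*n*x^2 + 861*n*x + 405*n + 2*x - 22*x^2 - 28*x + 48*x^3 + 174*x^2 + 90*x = -162*n^3 + 324*n^2 + 288*n + 48*x^3 + x^2*(204*n + 152) + x*(-90*n^2 + 756*n + 64)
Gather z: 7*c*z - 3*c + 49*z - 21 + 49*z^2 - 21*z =-3*c + 49*z^2 + z*(7*c + 28) - 21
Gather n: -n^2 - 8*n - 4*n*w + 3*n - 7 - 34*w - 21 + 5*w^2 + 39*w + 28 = -n^2 + n*(-4*w - 5) + 5*w^2 + 5*w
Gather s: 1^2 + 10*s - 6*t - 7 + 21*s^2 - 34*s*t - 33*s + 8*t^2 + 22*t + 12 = 21*s^2 + s*(-34*t - 23) + 8*t^2 + 16*t + 6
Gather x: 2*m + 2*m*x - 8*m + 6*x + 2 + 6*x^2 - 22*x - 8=-6*m + 6*x^2 + x*(2*m - 16) - 6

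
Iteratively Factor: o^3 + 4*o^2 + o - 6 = (o + 3)*(o^2 + o - 2) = (o - 1)*(o + 3)*(o + 2)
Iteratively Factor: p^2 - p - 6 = (p - 3)*(p + 2)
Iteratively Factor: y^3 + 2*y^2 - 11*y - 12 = (y - 3)*(y^2 + 5*y + 4) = (y - 3)*(y + 4)*(y + 1)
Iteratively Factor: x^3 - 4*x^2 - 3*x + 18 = (x - 3)*(x^2 - x - 6) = (x - 3)*(x + 2)*(x - 3)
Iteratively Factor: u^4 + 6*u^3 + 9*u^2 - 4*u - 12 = (u - 1)*(u^3 + 7*u^2 + 16*u + 12) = (u - 1)*(u + 2)*(u^2 + 5*u + 6) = (u - 1)*(u + 2)*(u + 3)*(u + 2)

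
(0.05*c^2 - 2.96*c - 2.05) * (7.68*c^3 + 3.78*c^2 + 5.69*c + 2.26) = 0.384*c^5 - 22.5438*c^4 - 26.6483*c^3 - 24.4784*c^2 - 18.3541*c - 4.633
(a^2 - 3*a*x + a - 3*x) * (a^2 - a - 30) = a^4 - 3*a^3*x - 31*a^2 + 93*a*x - 30*a + 90*x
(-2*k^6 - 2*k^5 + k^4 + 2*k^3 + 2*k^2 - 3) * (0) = 0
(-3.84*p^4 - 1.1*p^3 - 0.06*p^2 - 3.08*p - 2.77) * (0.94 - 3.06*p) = 11.7504*p^5 - 0.243599999999999*p^4 - 0.8504*p^3 + 9.3684*p^2 + 5.581*p - 2.6038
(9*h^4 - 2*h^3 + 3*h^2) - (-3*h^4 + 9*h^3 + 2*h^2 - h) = 12*h^4 - 11*h^3 + h^2 + h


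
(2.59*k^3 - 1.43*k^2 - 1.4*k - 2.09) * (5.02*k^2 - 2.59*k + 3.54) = 13.0018*k^5 - 13.8867*k^4 + 5.8443*k^3 - 11.928*k^2 + 0.4571*k - 7.3986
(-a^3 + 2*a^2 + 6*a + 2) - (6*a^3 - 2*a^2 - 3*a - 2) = -7*a^3 + 4*a^2 + 9*a + 4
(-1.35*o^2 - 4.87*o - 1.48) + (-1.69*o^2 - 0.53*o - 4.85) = -3.04*o^2 - 5.4*o - 6.33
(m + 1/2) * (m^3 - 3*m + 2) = m^4 + m^3/2 - 3*m^2 + m/2 + 1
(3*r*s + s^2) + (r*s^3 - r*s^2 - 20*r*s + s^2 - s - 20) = r*s^3 - r*s^2 - 17*r*s + 2*s^2 - s - 20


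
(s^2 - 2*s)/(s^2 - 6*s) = (s - 2)/(s - 6)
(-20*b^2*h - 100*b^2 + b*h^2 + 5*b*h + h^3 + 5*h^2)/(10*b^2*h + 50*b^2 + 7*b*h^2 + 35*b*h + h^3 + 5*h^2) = (-4*b + h)/(2*b + h)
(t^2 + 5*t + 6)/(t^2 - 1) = (t^2 + 5*t + 6)/(t^2 - 1)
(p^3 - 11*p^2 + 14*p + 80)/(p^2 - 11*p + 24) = (p^2 - 3*p - 10)/(p - 3)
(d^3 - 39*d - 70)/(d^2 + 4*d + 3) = (d^3 - 39*d - 70)/(d^2 + 4*d + 3)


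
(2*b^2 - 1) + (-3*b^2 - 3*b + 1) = -b^2 - 3*b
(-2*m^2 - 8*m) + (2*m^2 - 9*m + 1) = 1 - 17*m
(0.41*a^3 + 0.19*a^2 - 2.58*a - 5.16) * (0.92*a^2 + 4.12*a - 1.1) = 0.3772*a^5 + 1.864*a^4 - 2.0418*a^3 - 15.5858*a^2 - 18.4212*a + 5.676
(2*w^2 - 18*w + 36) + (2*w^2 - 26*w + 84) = 4*w^2 - 44*w + 120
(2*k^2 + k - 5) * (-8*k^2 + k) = -16*k^4 - 6*k^3 + 41*k^2 - 5*k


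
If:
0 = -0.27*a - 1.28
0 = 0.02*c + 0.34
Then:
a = -4.74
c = -17.00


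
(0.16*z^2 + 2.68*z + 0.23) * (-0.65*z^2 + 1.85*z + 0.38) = -0.104*z^4 - 1.446*z^3 + 4.8693*z^2 + 1.4439*z + 0.0874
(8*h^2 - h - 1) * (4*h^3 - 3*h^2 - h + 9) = 32*h^5 - 28*h^4 - 9*h^3 + 76*h^2 - 8*h - 9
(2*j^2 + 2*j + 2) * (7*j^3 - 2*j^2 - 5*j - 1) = 14*j^5 + 10*j^4 - 16*j^2 - 12*j - 2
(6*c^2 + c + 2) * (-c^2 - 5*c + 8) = -6*c^4 - 31*c^3 + 41*c^2 - 2*c + 16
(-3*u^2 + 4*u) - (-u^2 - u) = -2*u^2 + 5*u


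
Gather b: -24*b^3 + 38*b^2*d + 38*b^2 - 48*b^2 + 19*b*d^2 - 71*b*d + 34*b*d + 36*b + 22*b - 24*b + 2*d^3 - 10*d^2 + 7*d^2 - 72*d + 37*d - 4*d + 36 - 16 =-24*b^3 + b^2*(38*d - 10) + b*(19*d^2 - 37*d + 34) + 2*d^3 - 3*d^2 - 39*d + 20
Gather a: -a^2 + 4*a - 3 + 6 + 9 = -a^2 + 4*a + 12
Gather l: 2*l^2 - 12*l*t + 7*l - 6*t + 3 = 2*l^2 + l*(7 - 12*t) - 6*t + 3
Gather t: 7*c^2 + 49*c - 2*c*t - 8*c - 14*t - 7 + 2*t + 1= 7*c^2 + 41*c + t*(-2*c - 12) - 6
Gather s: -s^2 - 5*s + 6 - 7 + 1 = -s^2 - 5*s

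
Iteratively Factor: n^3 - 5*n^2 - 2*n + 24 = (n + 2)*(n^2 - 7*n + 12) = (n - 4)*(n + 2)*(n - 3)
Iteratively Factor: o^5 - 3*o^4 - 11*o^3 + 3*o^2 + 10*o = (o)*(o^4 - 3*o^3 - 11*o^2 + 3*o + 10) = o*(o - 5)*(o^3 + 2*o^2 - o - 2) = o*(o - 5)*(o + 2)*(o^2 - 1) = o*(o - 5)*(o + 1)*(o + 2)*(o - 1)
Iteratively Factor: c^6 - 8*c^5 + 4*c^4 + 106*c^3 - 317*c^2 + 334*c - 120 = (c - 5)*(c^5 - 3*c^4 - 11*c^3 + 51*c^2 - 62*c + 24) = (c - 5)*(c - 1)*(c^4 - 2*c^3 - 13*c^2 + 38*c - 24) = (c - 5)*(c - 1)*(c + 4)*(c^3 - 6*c^2 + 11*c - 6) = (c - 5)*(c - 2)*(c - 1)*(c + 4)*(c^2 - 4*c + 3) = (c - 5)*(c - 3)*(c - 2)*(c - 1)*(c + 4)*(c - 1)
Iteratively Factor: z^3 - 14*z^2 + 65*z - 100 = (z - 5)*(z^2 - 9*z + 20) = (z - 5)^2*(z - 4)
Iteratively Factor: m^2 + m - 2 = (m - 1)*(m + 2)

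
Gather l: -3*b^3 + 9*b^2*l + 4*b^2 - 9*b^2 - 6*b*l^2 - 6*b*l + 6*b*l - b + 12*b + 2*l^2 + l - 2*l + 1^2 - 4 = -3*b^3 - 5*b^2 + 11*b + l^2*(2 - 6*b) + l*(9*b^2 - 1) - 3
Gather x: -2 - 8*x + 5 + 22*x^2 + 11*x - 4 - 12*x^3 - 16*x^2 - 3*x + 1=-12*x^3 + 6*x^2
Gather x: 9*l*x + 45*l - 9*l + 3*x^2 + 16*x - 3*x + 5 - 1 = 36*l + 3*x^2 + x*(9*l + 13) + 4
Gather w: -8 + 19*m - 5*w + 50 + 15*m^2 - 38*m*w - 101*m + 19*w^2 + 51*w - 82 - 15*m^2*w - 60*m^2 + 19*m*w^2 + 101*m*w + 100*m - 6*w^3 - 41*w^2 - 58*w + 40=-45*m^2 + 18*m - 6*w^3 + w^2*(19*m - 22) + w*(-15*m^2 + 63*m - 12)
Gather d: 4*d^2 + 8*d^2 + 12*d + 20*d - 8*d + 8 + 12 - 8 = 12*d^2 + 24*d + 12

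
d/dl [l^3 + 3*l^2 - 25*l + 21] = 3*l^2 + 6*l - 25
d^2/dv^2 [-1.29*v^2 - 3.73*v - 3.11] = -2.58000000000000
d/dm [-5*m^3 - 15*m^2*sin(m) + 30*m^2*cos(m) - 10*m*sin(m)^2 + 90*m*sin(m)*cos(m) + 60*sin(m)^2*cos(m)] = -30*m^2*sin(m) - 15*m^2*cos(m) - 15*m^2 - 30*m*sin(m) - 10*m*sin(2*m) + 60*m*cos(m) + 90*m*cos(2*m) - 15*sin(m) + 45*sin(2*m) + 45*sin(3*m) + 5*cos(2*m) - 5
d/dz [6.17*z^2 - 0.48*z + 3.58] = 12.34*z - 0.48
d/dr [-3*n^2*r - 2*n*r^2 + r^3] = -3*n^2 - 4*n*r + 3*r^2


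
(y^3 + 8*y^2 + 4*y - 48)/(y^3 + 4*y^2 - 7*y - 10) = (y^2 + 10*y + 24)/(y^2 + 6*y + 5)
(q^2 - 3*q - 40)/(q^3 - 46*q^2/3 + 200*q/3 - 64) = 3*(q + 5)/(3*q^2 - 22*q + 24)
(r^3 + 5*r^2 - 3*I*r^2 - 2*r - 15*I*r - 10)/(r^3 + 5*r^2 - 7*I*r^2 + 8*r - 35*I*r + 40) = (r^2 - 3*I*r - 2)/(r^2 - 7*I*r + 8)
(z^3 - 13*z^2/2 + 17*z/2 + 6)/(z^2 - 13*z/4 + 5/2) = 2*(2*z^3 - 13*z^2 + 17*z + 12)/(4*z^2 - 13*z + 10)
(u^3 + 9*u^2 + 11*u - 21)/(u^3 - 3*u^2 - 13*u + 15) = (u + 7)/(u - 5)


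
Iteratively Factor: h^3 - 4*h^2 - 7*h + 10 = (h - 1)*(h^2 - 3*h - 10) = (h - 1)*(h + 2)*(h - 5)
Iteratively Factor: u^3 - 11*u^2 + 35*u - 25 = (u - 1)*(u^2 - 10*u + 25) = (u - 5)*(u - 1)*(u - 5)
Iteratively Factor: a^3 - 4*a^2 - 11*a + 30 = (a + 3)*(a^2 - 7*a + 10) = (a - 5)*(a + 3)*(a - 2)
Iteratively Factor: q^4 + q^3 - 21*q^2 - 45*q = (q)*(q^3 + q^2 - 21*q - 45) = q*(q - 5)*(q^2 + 6*q + 9) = q*(q - 5)*(q + 3)*(q + 3)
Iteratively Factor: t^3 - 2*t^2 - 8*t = (t - 4)*(t^2 + 2*t) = t*(t - 4)*(t + 2)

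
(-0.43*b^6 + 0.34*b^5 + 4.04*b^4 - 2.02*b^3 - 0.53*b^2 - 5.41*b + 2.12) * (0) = 0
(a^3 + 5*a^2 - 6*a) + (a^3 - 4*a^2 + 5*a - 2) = 2*a^3 + a^2 - a - 2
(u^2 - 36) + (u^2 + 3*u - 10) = 2*u^2 + 3*u - 46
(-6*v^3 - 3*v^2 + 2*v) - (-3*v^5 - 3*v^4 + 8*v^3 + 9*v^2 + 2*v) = 3*v^5 + 3*v^4 - 14*v^3 - 12*v^2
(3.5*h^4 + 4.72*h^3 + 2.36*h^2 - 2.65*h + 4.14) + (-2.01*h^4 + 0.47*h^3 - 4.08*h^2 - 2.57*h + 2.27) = 1.49*h^4 + 5.19*h^3 - 1.72*h^2 - 5.22*h + 6.41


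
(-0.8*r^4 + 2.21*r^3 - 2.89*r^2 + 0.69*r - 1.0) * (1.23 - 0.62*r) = 0.496*r^5 - 2.3542*r^4 + 4.5101*r^3 - 3.9825*r^2 + 1.4687*r - 1.23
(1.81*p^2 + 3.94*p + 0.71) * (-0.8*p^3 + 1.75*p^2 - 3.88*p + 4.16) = -1.448*p^5 + 0.0154999999999998*p^4 - 0.6958*p^3 - 6.5151*p^2 + 13.6356*p + 2.9536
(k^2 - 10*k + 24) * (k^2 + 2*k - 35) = k^4 - 8*k^3 - 31*k^2 + 398*k - 840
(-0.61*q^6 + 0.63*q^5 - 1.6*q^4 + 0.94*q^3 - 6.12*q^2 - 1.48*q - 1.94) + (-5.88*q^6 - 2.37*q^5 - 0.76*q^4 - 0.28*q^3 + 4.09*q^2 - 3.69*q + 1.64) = -6.49*q^6 - 1.74*q^5 - 2.36*q^4 + 0.66*q^3 - 2.03*q^2 - 5.17*q - 0.3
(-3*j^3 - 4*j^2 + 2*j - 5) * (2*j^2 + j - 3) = -6*j^5 - 11*j^4 + 9*j^3 + 4*j^2 - 11*j + 15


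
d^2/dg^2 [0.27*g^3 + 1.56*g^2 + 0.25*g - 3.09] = 1.62*g + 3.12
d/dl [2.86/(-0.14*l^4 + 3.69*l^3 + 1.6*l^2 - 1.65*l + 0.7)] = (1.6016*l^3 - 31.6602*l^2 - 9.152*l + 4.719)/(-0.14*l^4 + 3.69*l^3 + 1.6*l^2 - 1.65*l + 0.7)^2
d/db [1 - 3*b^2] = -6*b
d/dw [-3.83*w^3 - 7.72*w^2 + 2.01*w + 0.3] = -11.49*w^2 - 15.44*w + 2.01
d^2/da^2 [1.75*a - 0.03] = 0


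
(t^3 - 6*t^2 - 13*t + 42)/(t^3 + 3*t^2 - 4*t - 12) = (t - 7)/(t + 2)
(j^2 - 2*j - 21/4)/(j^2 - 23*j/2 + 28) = (j + 3/2)/(j - 8)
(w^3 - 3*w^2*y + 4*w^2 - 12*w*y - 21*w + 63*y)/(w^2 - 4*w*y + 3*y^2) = (-w^2 - 4*w + 21)/(-w + y)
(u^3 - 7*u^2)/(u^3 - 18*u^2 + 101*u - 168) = u^2/(u^2 - 11*u + 24)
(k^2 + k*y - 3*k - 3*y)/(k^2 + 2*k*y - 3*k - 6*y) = (k + y)/(k + 2*y)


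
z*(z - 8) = z^2 - 8*z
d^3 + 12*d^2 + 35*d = d*(d + 5)*(d + 7)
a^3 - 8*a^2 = a^2*(a - 8)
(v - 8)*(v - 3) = v^2 - 11*v + 24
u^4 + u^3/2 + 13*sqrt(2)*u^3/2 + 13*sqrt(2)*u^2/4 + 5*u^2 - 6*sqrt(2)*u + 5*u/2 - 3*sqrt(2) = (u + 1/2)*(u - sqrt(2)/2)*(u + sqrt(2))*(u + 6*sqrt(2))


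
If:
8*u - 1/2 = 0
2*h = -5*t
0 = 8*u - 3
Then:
No Solution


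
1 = 1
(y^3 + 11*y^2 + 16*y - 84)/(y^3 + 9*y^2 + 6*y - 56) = (y + 6)/(y + 4)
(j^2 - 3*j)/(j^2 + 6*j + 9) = j*(j - 3)/(j^2 + 6*j + 9)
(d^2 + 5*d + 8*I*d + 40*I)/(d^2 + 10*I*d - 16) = (d + 5)/(d + 2*I)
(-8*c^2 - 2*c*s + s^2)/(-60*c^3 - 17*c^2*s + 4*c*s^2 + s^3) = (2*c + s)/(15*c^2 + 8*c*s + s^2)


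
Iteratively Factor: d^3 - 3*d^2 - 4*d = (d + 1)*(d^2 - 4*d) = d*(d + 1)*(d - 4)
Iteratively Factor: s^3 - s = (s - 1)*(s^2 + s) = (s - 1)*(s + 1)*(s)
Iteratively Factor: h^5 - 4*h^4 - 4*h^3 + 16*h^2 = (h)*(h^4 - 4*h^3 - 4*h^2 + 16*h) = h*(h - 2)*(h^3 - 2*h^2 - 8*h) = h*(h - 4)*(h - 2)*(h^2 + 2*h) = h^2*(h - 4)*(h - 2)*(h + 2)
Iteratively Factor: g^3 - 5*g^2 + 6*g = (g - 2)*(g^2 - 3*g) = (g - 3)*(g - 2)*(g)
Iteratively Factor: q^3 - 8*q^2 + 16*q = (q - 4)*(q^2 - 4*q) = q*(q - 4)*(q - 4)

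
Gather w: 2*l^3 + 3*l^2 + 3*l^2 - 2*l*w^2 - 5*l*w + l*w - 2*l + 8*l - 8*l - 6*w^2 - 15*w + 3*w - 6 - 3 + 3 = 2*l^3 + 6*l^2 - 2*l + w^2*(-2*l - 6) + w*(-4*l - 12) - 6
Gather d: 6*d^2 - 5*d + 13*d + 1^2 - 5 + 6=6*d^2 + 8*d + 2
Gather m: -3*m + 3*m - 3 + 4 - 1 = 0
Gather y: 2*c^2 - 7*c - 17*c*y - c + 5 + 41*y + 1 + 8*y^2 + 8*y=2*c^2 - 8*c + 8*y^2 + y*(49 - 17*c) + 6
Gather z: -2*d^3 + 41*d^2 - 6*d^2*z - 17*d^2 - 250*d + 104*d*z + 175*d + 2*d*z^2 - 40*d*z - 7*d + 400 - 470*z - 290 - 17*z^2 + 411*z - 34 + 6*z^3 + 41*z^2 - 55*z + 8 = -2*d^3 + 24*d^2 - 82*d + 6*z^3 + z^2*(2*d + 24) + z*(-6*d^2 + 64*d - 114) + 84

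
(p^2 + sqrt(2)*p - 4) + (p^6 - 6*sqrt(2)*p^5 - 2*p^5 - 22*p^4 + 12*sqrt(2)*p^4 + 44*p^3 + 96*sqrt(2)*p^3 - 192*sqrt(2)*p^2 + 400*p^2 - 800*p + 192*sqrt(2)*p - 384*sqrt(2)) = p^6 - 6*sqrt(2)*p^5 - 2*p^5 - 22*p^4 + 12*sqrt(2)*p^4 + 44*p^3 + 96*sqrt(2)*p^3 - 192*sqrt(2)*p^2 + 401*p^2 - 800*p + 193*sqrt(2)*p - 384*sqrt(2) - 4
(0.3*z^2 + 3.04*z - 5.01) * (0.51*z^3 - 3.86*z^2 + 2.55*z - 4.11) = 0.153*z^5 + 0.3924*z^4 - 13.5245*z^3 + 25.8576*z^2 - 25.2699*z + 20.5911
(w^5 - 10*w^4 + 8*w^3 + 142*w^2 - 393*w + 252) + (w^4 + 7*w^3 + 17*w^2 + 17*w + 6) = w^5 - 9*w^4 + 15*w^3 + 159*w^2 - 376*w + 258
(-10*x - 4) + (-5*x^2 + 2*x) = -5*x^2 - 8*x - 4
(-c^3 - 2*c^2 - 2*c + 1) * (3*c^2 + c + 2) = -3*c^5 - 7*c^4 - 10*c^3 - 3*c^2 - 3*c + 2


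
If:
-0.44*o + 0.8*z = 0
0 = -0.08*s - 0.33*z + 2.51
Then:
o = 1.81818181818182*z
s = 31.375 - 4.125*z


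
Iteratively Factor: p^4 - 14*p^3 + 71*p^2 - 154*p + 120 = (p - 2)*(p^3 - 12*p^2 + 47*p - 60) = (p - 4)*(p - 2)*(p^2 - 8*p + 15) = (p - 5)*(p - 4)*(p - 2)*(p - 3)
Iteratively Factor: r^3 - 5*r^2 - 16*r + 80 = (r + 4)*(r^2 - 9*r + 20) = (r - 4)*(r + 4)*(r - 5)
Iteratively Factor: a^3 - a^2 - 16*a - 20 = (a + 2)*(a^2 - 3*a - 10) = (a - 5)*(a + 2)*(a + 2)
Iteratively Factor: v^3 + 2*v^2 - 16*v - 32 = (v - 4)*(v^2 + 6*v + 8) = (v - 4)*(v + 4)*(v + 2)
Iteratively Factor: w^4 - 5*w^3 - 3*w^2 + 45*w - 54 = (w - 3)*(w^3 - 2*w^2 - 9*w + 18) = (w - 3)^2*(w^2 + w - 6) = (w - 3)^2*(w - 2)*(w + 3)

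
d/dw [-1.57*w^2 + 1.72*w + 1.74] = 1.72 - 3.14*w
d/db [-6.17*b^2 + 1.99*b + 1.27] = 1.99 - 12.34*b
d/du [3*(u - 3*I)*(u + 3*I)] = 6*u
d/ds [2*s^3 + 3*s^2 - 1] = 6*s*(s + 1)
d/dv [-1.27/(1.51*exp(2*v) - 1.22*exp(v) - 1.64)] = (3.8354*exp(v) - 1.5494)*exp(v)/(-1.51*exp(2*v) + 1.22*exp(v) + 1.64)^2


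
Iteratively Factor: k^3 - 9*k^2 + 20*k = (k - 4)*(k^2 - 5*k) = (k - 5)*(k - 4)*(k)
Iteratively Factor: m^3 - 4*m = (m)*(m^2 - 4) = m*(m + 2)*(m - 2)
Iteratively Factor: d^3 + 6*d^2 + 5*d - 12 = (d + 4)*(d^2 + 2*d - 3) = (d - 1)*(d + 4)*(d + 3)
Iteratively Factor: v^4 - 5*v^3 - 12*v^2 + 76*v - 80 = (v - 2)*(v^3 - 3*v^2 - 18*v + 40) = (v - 5)*(v - 2)*(v^2 + 2*v - 8) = (v - 5)*(v - 2)*(v + 4)*(v - 2)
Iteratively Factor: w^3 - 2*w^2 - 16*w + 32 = (w - 4)*(w^2 + 2*w - 8) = (w - 4)*(w - 2)*(w + 4)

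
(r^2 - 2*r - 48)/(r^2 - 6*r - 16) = (r + 6)/(r + 2)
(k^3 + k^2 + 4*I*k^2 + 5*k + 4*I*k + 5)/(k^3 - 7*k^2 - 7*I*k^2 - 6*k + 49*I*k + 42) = (k^2 + k*(1 + 5*I) + 5*I)/(k^2 - k*(7 + 6*I) + 42*I)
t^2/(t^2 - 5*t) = t/(t - 5)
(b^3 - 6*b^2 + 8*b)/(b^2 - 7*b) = (b^2 - 6*b + 8)/(b - 7)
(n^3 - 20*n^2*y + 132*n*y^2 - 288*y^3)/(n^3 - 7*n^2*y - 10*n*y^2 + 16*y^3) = (-n^2 + 12*n*y - 36*y^2)/(-n^2 - n*y + 2*y^2)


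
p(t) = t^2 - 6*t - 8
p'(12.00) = 18.00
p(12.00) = 64.00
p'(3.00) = 0.00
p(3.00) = -17.00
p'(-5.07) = -16.14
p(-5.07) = 48.12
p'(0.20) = -5.60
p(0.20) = -9.16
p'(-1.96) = -9.92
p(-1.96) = 7.60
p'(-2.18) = -10.36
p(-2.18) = 9.83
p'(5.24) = 4.48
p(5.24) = -11.98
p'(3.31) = 0.62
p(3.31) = -16.90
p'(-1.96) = -9.92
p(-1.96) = 7.60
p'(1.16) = -3.68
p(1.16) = -13.61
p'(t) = 2*t - 6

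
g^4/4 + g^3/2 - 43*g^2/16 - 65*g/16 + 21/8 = (g/4 + 1/2)*(g - 3)*(g - 1/2)*(g + 7/2)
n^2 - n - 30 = (n - 6)*(n + 5)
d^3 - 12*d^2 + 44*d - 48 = (d - 6)*(d - 4)*(d - 2)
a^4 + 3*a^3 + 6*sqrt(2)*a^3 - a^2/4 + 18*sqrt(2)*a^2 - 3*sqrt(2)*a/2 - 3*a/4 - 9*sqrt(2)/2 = (a - 1/2)*(a + 1/2)*(a + 3)*(a + 6*sqrt(2))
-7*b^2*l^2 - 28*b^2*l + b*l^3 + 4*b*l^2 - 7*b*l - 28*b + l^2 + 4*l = (-7*b + l)*(l + 4)*(b*l + 1)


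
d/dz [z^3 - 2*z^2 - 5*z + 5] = 3*z^2 - 4*z - 5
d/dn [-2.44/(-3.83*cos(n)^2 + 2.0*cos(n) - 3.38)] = (18.6904*cos(n) - 4.88)*sin(n)/(3.83*cos(n)^2 - 2.0*cos(n) + 3.38)^2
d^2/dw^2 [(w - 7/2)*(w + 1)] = 2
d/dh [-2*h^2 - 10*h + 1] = -4*h - 10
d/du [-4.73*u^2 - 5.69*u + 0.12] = -9.46*u - 5.69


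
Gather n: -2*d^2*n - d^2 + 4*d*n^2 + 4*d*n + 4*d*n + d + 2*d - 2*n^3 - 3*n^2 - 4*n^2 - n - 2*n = -d^2 + 3*d - 2*n^3 + n^2*(4*d - 7) + n*(-2*d^2 + 8*d - 3)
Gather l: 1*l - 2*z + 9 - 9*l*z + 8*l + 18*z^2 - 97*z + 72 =l*(9 - 9*z) + 18*z^2 - 99*z + 81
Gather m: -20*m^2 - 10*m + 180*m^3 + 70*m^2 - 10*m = 180*m^3 + 50*m^2 - 20*m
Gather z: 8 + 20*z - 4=20*z + 4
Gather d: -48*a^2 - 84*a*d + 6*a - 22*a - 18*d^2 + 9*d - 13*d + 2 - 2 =-48*a^2 - 16*a - 18*d^2 + d*(-84*a - 4)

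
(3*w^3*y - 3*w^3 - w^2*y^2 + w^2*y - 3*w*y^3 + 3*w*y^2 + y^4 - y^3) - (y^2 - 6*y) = 3*w^3*y - 3*w^3 - w^2*y^2 + w^2*y - 3*w*y^3 + 3*w*y^2 + y^4 - y^3 - y^2 + 6*y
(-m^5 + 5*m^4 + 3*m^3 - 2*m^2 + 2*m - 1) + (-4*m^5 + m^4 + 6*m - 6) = -5*m^5 + 6*m^4 + 3*m^3 - 2*m^2 + 8*m - 7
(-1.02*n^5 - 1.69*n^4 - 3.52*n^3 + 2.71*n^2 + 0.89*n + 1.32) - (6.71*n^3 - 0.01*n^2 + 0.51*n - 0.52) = -1.02*n^5 - 1.69*n^4 - 10.23*n^3 + 2.72*n^2 + 0.38*n + 1.84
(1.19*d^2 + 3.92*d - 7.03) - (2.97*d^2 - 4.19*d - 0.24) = -1.78*d^2 + 8.11*d - 6.79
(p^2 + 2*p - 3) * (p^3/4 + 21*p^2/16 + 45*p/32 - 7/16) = p^5/4 + 29*p^4/16 + 105*p^3/32 - 25*p^2/16 - 163*p/32 + 21/16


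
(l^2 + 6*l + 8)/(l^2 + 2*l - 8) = (l + 2)/(l - 2)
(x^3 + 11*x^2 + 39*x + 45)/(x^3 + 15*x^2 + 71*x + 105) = (x + 3)/(x + 7)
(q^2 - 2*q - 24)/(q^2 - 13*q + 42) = (q + 4)/(q - 7)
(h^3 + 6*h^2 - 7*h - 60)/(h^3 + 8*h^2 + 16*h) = (h^2 + 2*h - 15)/(h*(h + 4))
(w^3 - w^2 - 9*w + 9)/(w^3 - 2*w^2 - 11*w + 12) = (w - 3)/(w - 4)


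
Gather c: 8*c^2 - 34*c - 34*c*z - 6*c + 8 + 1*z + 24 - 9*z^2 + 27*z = 8*c^2 + c*(-34*z - 40) - 9*z^2 + 28*z + 32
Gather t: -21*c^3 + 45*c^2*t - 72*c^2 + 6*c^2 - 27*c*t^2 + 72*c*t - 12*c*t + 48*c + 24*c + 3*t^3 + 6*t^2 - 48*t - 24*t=-21*c^3 - 66*c^2 + 72*c + 3*t^3 + t^2*(6 - 27*c) + t*(45*c^2 + 60*c - 72)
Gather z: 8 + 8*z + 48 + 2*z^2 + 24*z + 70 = 2*z^2 + 32*z + 126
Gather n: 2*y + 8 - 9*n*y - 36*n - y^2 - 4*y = n*(-9*y - 36) - y^2 - 2*y + 8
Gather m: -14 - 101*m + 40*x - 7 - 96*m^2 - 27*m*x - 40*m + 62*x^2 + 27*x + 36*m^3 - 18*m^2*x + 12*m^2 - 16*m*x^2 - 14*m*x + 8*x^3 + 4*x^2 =36*m^3 + m^2*(-18*x - 84) + m*(-16*x^2 - 41*x - 141) + 8*x^3 + 66*x^2 + 67*x - 21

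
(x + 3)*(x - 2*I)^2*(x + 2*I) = x^4 + 3*x^3 - 2*I*x^3 + 4*x^2 - 6*I*x^2 + 12*x - 8*I*x - 24*I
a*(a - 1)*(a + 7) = a^3 + 6*a^2 - 7*a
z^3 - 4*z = z*(z - 2)*(z + 2)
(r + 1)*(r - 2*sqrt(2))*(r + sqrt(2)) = r^3 - sqrt(2)*r^2 + r^2 - 4*r - sqrt(2)*r - 4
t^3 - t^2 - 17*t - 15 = (t - 5)*(t + 1)*(t + 3)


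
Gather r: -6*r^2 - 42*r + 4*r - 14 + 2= -6*r^2 - 38*r - 12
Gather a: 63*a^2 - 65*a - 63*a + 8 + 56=63*a^2 - 128*a + 64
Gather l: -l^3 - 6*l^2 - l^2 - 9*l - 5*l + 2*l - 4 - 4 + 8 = -l^3 - 7*l^2 - 12*l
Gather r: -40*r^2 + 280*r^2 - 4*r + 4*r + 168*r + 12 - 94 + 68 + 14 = 240*r^2 + 168*r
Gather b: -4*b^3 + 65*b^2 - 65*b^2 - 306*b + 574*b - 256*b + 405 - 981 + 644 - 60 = -4*b^3 + 12*b + 8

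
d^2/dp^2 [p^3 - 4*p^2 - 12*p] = 6*p - 8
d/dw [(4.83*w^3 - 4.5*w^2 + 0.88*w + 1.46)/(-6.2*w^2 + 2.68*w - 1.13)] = (-29.946*w^4 + 25.8888*w^3 - 22.9777*w^2 + 28.274*w - 4.9072)/(38.44*w^4 - 33.232*w^3 + 21.1944*w^2 - 6.0568*w + 1.2769)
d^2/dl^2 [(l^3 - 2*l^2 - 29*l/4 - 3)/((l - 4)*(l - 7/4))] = 936/(64*l^3 - 336*l^2 + 588*l - 343)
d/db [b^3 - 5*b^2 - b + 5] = 3*b^2 - 10*b - 1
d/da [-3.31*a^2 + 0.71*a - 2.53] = 0.71 - 6.62*a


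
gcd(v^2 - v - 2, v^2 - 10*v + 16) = v - 2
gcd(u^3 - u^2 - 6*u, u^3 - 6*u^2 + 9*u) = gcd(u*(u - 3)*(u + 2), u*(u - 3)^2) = u^2 - 3*u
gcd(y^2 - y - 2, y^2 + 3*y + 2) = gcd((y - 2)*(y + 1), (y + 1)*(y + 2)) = y + 1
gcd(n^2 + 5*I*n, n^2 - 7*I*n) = n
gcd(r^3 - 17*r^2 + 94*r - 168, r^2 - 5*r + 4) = r - 4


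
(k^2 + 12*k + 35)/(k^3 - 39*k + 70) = (k + 5)/(k^2 - 7*k + 10)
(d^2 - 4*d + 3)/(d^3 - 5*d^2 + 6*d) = (d - 1)/(d*(d - 2))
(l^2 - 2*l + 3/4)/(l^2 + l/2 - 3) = (l - 1/2)/(l + 2)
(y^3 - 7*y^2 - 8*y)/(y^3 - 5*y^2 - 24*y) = (y + 1)/(y + 3)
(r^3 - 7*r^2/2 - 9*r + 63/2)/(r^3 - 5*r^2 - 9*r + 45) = (r - 7/2)/(r - 5)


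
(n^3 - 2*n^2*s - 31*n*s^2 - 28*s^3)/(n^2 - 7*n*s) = n + 5*s + 4*s^2/n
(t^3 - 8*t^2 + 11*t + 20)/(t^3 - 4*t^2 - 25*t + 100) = (t + 1)/(t + 5)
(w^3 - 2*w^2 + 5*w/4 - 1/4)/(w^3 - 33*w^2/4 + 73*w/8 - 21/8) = 2*(2*w^2 - 3*w + 1)/(4*w^2 - 31*w + 21)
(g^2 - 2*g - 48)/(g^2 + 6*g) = (g - 8)/g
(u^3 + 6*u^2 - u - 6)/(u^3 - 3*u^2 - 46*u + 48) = (u + 1)/(u - 8)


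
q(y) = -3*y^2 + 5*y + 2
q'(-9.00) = 59.00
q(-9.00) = -286.00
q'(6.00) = -31.00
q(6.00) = -76.00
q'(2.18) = -8.08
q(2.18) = -1.36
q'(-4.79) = 33.74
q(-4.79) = -90.78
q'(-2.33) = 18.98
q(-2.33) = -25.94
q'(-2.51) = 20.06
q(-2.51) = -29.45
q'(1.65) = -4.90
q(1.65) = 2.08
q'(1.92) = -6.52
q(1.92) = 0.54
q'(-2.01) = 17.06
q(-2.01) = -20.17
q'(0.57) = 1.58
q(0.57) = 3.88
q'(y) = 5 - 6*y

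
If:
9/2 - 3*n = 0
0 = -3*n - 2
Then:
No Solution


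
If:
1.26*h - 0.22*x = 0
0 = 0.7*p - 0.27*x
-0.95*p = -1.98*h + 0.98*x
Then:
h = 0.00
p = 0.00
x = 0.00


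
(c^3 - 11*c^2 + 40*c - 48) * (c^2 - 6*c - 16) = c^5 - 17*c^4 + 90*c^3 - 112*c^2 - 352*c + 768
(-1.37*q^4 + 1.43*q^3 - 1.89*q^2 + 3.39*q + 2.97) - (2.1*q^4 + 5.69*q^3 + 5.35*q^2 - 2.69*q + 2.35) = -3.47*q^4 - 4.26*q^3 - 7.24*q^2 + 6.08*q + 0.62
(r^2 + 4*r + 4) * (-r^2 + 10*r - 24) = -r^4 + 6*r^3 + 12*r^2 - 56*r - 96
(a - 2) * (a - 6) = a^2 - 8*a + 12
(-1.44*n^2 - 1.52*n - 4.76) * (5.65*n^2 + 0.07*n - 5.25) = -8.136*n^4 - 8.6888*n^3 - 19.4404*n^2 + 7.6468*n + 24.99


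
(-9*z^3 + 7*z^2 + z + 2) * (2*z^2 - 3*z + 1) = -18*z^5 + 41*z^4 - 28*z^3 + 8*z^2 - 5*z + 2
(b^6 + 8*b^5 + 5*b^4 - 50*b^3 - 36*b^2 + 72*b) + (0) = b^6 + 8*b^5 + 5*b^4 - 50*b^3 - 36*b^2 + 72*b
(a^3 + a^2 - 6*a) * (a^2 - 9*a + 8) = a^5 - 8*a^4 - 7*a^3 + 62*a^2 - 48*a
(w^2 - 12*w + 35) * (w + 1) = w^3 - 11*w^2 + 23*w + 35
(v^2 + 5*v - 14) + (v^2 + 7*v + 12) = 2*v^2 + 12*v - 2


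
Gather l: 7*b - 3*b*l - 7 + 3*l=7*b + l*(3 - 3*b) - 7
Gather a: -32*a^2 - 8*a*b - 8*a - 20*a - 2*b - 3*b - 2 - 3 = -32*a^2 + a*(-8*b - 28) - 5*b - 5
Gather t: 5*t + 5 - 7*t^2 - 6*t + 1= -7*t^2 - t + 6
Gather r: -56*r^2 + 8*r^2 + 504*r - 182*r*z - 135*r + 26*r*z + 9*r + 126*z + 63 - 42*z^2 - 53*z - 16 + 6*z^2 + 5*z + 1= -48*r^2 + r*(378 - 156*z) - 36*z^2 + 78*z + 48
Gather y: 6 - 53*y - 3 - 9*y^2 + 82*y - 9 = -9*y^2 + 29*y - 6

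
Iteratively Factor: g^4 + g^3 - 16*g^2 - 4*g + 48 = (g - 2)*(g^3 + 3*g^2 - 10*g - 24) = (g - 2)*(g + 2)*(g^2 + g - 12) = (g - 2)*(g + 2)*(g + 4)*(g - 3)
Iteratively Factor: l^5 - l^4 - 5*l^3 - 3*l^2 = (l - 3)*(l^4 + 2*l^3 + l^2) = l*(l - 3)*(l^3 + 2*l^2 + l) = l^2*(l - 3)*(l^2 + 2*l + 1) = l^2*(l - 3)*(l + 1)*(l + 1)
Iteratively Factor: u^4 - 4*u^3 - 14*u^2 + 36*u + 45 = (u - 5)*(u^3 + u^2 - 9*u - 9) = (u - 5)*(u - 3)*(u^2 + 4*u + 3) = (u - 5)*(u - 3)*(u + 1)*(u + 3)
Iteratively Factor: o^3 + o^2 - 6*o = (o + 3)*(o^2 - 2*o) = o*(o + 3)*(o - 2)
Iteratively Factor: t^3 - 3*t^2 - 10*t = (t + 2)*(t^2 - 5*t) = (t - 5)*(t + 2)*(t)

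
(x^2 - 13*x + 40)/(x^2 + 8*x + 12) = (x^2 - 13*x + 40)/(x^2 + 8*x + 12)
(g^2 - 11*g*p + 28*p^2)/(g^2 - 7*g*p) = (g - 4*p)/g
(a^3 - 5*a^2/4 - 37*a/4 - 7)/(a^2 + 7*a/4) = a - 3 - 4/a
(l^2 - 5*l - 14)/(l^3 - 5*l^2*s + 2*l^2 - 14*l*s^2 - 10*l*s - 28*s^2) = (7 - l)/(-l^2 + 5*l*s + 14*s^2)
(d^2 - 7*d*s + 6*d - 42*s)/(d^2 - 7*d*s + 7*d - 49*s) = (d + 6)/(d + 7)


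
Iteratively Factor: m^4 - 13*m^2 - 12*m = (m - 4)*(m^3 + 4*m^2 + 3*m) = m*(m - 4)*(m^2 + 4*m + 3) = m*(m - 4)*(m + 1)*(m + 3)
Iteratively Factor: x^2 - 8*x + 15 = (x - 3)*(x - 5)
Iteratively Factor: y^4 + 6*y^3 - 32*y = (y)*(y^3 + 6*y^2 - 32) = y*(y - 2)*(y^2 + 8*y + 16) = y*(y - 2)*(y + 4)*(y + 4)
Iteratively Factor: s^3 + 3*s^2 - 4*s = (s - 1)*(s^2 + 4*s) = (s - 1)*(s + 4)*(s)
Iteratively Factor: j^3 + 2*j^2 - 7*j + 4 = (j - 1)*(j^2 + 3*j - 4) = (j - 1)^2*(j + 4)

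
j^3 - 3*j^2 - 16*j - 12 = (j - 6)*(j + 1)*(j + 2)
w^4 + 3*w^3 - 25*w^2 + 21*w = w*(w - 3)*(w - 1)*(w + 7)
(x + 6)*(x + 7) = x^2 + 13*x + 42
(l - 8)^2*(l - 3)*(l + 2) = l^4 - 17*l^3 + 74*l^2 + 32*l - 384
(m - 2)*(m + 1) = m^2 - m - 2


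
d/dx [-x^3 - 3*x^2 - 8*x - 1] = -3*x^2 - 6*x - 8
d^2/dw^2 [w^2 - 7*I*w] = 2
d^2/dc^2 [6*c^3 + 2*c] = 36*c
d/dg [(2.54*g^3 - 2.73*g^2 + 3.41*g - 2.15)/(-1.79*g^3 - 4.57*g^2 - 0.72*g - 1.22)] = (-16.4945*g^4 + 8.5502*g^3 - 3.2926*g^2 - 12.9898*g - 5.7082)/(3.2041*g^6 + 16.3606*g^5 + 23.4625*g^4 + 10.9484*g^3 + 11.6692*g^2 + 1.7568*g + 1.4884)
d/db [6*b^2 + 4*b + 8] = 12*b + 4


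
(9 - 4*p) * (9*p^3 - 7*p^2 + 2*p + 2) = -36*p^4 + 109*p^3 - 71*p^2 + 10*p + 18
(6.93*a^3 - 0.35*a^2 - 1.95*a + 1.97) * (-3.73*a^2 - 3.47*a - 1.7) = -25.8489*a^5 - 22.7416*a^4 - 3.293*a^3 + 0.0134000000000007*a^2 - 3.5209*a - 3.349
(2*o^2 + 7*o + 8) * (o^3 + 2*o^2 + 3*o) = 2*o^5 + 11*o^4 + 28*o^3 + 37*o^2 + 24*o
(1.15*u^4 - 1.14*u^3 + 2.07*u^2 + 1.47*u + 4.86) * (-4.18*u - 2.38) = -4.807*u^5 + 2.0282*u^4 - 5.9394*u^3 - 11.0712*u^2 - 23.8134*u - 11.5668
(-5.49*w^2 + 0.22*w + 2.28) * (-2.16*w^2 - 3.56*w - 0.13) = 11.8584*w^4 + 19.0692*w^3 - 4.9943*w^2 - 8.1454*w - 0.2964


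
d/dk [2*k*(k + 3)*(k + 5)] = 6*k^2 + 32*k + 30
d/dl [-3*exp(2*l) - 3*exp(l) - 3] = (-6*exp(l) - 3)*exp(l)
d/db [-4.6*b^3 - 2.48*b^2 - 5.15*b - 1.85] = -13.8*b^2 - 4.96*b - 5.15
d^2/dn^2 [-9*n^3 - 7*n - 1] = -54*n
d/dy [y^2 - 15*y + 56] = 2*y - 15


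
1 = 1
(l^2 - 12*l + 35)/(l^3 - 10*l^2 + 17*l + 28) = (l - 5)/(l^2 - 3*l - 4)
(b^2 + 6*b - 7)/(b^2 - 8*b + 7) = (b + 7)/(b - 7)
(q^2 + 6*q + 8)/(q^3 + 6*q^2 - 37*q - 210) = (q^2 + 6*q + 8)/(q^3 + 6*q^2 - 37*q - 210)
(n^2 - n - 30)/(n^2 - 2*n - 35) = (n - 6)/(n - 7)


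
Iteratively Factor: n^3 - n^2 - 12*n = (n + 3)*(n^2 - 4*n) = n*(n + 3)*(n - 4)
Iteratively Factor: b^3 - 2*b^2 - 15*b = (b - 5)*(b^2 + 3*b) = b*(b - 5)*(b + 3)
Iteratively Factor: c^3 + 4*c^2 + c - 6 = (c + 2)*(c^2 + 2*c - 3) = (c - 1)*(c + 2)*(c + 3)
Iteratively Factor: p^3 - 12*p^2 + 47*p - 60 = (p - 5)*(p^2 - 7*p + 12) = (p - 5)*(p - 3)*(p - 4)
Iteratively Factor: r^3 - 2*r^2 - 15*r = (r - 5)*(r^2 + 3*r) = (r - 5)*(r + 3)*(r)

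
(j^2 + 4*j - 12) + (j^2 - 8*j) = 2*j^2 - 4*j - 12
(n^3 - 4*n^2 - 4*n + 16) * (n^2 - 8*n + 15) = n^5 - 12*n^4 + 43*n^3 - 12*n^2 - 188*n + 240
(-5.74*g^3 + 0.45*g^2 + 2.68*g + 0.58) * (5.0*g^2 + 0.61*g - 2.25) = -28.7*g^5 - 1.2514*g^4 + 26.5895*g^3 + 3.5223*g^2 - 5.6762*g - 1.305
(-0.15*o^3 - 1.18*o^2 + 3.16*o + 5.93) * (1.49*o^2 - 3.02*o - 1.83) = -0.2235*o^5 - 1.3052*o^4 + 8.5465*o^3 + 1.4519*o^2 - 23.6914*o - 10.8519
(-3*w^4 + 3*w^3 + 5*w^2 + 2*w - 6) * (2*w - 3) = -6*w^5 + 15*w^4 + w^3 - 11*w^2 - 18*w + 18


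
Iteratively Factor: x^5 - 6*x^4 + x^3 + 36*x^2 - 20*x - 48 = (x + 2)*(x^4 - 8*x^3 + 17*x^2 + 2*x - 24) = (x - 4)*(x + 2)*(x^3 - 4*x^2 + x + 6) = (x - 4)*(x - 2)*(x + 2)*(x^2 - 2*x - 3) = (x - 4)*(x - 3)*(x - 2)*(x + 2)*(x + 1)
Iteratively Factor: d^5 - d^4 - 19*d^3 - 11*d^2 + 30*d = (d - 5)*(d^4 + 4*d^3 + d^2 - 6*d) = (d - 5)*(d + 3)*(d^3 + d^2 - 2*d) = (d - 5)*(d + 2)*(d + 3)*(d^2 - d) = (d - 5)*(d - 1)*(d + 2)*(d + 3)*(d)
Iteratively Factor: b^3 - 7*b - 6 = (b - 3)*(b^2 + 3*b + 2) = (b - 3)*(b + 1)*(b + 2)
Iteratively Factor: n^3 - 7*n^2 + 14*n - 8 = (n - 2)*(n^2 - 5*n + 4) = (n - 4)*(n - 2)*(n - 1)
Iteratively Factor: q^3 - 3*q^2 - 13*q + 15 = (q - 5)*(q^2 + 2*q - 3) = (q - 5)*(q - 1)*(q + 3)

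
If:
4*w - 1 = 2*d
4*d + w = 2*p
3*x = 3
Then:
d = 2*w - 1/2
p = 9*w/2 - 1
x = 1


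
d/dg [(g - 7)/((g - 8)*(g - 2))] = (-g^2 + 14*g - 54)/(g^4 - 20*g^3 + 132*g^2 - 320*g + 256)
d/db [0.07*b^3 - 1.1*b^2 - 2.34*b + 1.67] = 0.21*b^2 - 2.2*b - 2.34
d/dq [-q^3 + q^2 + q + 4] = -3*q^2 + 2*q + 1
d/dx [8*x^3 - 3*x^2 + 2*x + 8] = 24*x^2 - 6*x + 2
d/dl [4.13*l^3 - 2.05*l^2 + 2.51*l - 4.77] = 12.39*l^2 - 4.1*l + 2.51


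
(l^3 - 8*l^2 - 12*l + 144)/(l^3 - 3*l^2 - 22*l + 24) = (l - 6)/(l - 1)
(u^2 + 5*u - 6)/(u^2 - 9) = (u^2 + 5*u - 6)/(u^2 - 9)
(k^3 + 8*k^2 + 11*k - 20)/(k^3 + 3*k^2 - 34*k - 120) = (k - 1)/(k - 6)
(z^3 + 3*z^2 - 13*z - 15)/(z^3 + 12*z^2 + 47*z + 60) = (z^2 - 2*z - 3)/(z^2 + 7*z + 12)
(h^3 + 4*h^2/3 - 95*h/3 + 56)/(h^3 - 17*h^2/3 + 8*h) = (h + 7)/h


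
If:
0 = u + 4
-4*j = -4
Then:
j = 1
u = -4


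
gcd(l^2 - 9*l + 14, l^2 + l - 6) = l - 2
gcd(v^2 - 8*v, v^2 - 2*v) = v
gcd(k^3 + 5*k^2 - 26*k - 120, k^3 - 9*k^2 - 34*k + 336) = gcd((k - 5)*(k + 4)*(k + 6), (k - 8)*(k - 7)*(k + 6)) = k + 6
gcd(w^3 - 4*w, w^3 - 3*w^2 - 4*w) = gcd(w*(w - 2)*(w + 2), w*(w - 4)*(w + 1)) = w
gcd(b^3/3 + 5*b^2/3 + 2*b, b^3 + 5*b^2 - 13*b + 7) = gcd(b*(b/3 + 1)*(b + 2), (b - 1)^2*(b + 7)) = 1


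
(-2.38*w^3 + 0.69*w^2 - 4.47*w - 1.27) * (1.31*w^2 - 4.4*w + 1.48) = -3.1178*w^5 + 11.3759*w^4 - 12.4141*w^3 + 19.0255*w^2 - 1.0276*w - 1.8796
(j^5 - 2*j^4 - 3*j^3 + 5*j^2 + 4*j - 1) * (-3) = -3*j^5 + 6*j^4 + 9*j^3 - 15*j^2 - 12*j + 3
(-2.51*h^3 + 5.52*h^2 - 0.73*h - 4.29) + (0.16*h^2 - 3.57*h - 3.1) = -2.51*h^3 + 5.68*h^2 - 4.3*h - 7.39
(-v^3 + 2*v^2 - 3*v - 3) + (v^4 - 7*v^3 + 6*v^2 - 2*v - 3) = v^4 - 8*v^3 + 8*v^2 - 5*v - 6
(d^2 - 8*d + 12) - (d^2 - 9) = 21 - 8*d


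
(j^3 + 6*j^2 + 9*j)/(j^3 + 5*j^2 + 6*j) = (j + 3)/(j + 2)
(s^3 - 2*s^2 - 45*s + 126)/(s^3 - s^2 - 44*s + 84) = (s - 3)/(s - 2)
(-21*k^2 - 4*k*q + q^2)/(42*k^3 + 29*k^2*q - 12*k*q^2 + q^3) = (3*k + q)/(-6*k^2 - 5*k*q + q^2)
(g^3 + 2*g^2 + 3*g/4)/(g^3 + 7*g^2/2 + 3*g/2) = (g + 3/2)/(g + 3)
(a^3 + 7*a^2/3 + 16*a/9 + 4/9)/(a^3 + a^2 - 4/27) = 3*(a + 1)/(3*a - 1)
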